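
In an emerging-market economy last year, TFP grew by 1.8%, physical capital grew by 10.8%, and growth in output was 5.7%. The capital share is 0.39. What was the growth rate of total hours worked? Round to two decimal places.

-0.51%

Labor's share = 1 − 0.39 = 0.61.
gY = gA + 0.39×10.8 + 0.61×g.
0.61×g = 5.7 − 1.8 − 4.212 = -0.312.
g = -0.312 / 0.61 = -0.5115%.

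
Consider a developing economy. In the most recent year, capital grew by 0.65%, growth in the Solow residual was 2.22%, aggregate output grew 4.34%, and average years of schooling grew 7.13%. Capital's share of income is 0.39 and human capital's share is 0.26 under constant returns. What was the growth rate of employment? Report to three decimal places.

Labor's share = 1 − 0.39 − 0.26 = 0.35.
gY = gA + 0.39×0.65 + 0.26×7.13 + 0.35×g.
0.35×g = 4.34 − 2.22 − 2.1073 = 0.0127.
g = 0.0127 / 0.35 = 0.03629%.

0.036%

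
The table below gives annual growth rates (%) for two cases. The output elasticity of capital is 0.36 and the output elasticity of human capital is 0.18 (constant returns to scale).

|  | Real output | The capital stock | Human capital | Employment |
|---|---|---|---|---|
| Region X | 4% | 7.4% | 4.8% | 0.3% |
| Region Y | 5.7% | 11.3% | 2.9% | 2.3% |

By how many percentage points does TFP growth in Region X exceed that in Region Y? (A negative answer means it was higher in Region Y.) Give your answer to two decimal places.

0.28 percentage points

Labor's share = 1 − 0.36 − 0.18 = 0.46.
Region X: TFP = 4 − 2.664 − 0.864 − 0.138 = 0.334%.
Region Y: TFP = 5.7 − 4.068 − 0.522 − 1.058 = 0.052%.
Difference = 0.334 − (0.052) = 0.282 pp.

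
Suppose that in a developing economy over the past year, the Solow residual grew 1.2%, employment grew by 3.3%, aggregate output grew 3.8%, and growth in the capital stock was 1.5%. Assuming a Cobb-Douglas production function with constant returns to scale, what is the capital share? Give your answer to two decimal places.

α = 0.39

gY = gA + α·gK + (1−α)·gL, so gY − gA − gL = α(gK − gL).
3.8 − 1.2 − 3.3 = α × (1.5 − 3.3).
-0.7 = -1.8 α, so α = 0.3889.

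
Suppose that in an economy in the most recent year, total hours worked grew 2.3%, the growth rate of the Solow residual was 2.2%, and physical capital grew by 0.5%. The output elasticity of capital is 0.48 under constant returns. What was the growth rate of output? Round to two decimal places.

Labor's share = 1 − 0.48 = 0.52.
Physical capital: 0.48 × 0.5 = 0.24 pp.
Total hours worked: 0.52 × 2.3 = 1.196 pp.
Output growth = 2.2 + 1.436 = 3.636%.

Output growth was 3.64%.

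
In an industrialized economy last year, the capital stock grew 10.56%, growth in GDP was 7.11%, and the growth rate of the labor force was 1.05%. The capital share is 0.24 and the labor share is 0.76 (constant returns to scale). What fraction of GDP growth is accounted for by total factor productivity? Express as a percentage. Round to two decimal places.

53.13%

Labor's share = 1 − 0.24 = 0.76.
The capital stock: 0.24 × 10.56 = 2.5344 pp.
The labor force: 0.76 × 1.05 = 0.798 pp.
TFP growth = 7.11 − 3.3324 = 3.7776%.
TFP share of growth = 3.7776 / 7.11 × 100 = 53.1308%.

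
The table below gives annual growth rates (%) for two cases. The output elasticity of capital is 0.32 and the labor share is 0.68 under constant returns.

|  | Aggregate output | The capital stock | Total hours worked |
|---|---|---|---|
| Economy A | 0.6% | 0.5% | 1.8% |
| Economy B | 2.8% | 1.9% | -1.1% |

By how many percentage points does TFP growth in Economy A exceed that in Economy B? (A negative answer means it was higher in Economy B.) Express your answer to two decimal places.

-3.72 percentage points

Labor's share = 1 − 0.32 = 0.68.
Economy A: TFP = 0.6 − 0.16 − 1.224 = -0.784%.
Economy B: TFP = 2.8 − 0.608 + 0.748 = 2.94%.
Difference = -0.784 − (2.94) = -3.724 pp.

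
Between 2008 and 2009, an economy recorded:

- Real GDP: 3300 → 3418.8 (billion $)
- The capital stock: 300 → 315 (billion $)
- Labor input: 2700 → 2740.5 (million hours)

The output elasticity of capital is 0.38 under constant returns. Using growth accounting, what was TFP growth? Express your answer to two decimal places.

0.77%

Real GDP growth = (3418.8 − 3300) / 3300 = 3.6%.
The capital stock growth = (315 − 300) / 300 = 5%.
Labor input growth = (2740.5 − 2700) / 2700 = 1.5%.
Labor's share = 1 − 0.38 = 0.62.
The capital stock: 0.38 × 5 = 1.9 pp.
Labor input: 0.62 × 1.5 = 0.93 pp.
TFP growth = 3.6 − 2.83 = 0.77%.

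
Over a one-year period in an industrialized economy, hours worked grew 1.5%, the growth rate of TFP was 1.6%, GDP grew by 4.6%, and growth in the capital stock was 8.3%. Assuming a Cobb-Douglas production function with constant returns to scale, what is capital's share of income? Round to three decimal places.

0.221

gY = gA + α·gK + (1−α)·gL, so gY − gA − gL = α(gK − gL).
4.6 − 1.6 − 1.5 = α × (8.3 − 1.5).
1.5 = 6.8 α, so α = 0.22059.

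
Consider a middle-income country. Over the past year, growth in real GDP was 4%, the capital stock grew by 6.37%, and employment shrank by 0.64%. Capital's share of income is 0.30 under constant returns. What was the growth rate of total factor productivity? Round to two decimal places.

Labor's share = 1 − 0.3 = 0.7.
The capital stock: 0.3 × 6.37 = 1.911 pp.
Employment: 0.7 × (-0.64) = -0.448 pp.
TFP growth = 4 − 1.463 = 2.537%.

2.54%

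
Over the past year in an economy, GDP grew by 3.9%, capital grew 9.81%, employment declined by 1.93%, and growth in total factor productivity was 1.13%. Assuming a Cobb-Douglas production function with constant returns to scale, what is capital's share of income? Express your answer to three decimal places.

0.400

gY = gA + α·gK + (1−α)·gL, so gY − gA − gL = α(gK − gL).
3.9 − 1.13 + 1.93 = α × (9.81 − (-1.93)).
4.7 = 11.74 α, so α = 0.40034.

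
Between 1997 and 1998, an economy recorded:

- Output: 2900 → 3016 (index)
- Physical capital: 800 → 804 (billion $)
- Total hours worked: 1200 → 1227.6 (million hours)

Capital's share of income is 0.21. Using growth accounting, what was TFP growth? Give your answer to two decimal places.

TFP grew 2.08%.

Output growth = (3016 − 2900) / 2900 = 4%.
Physical capital growth = (804 − 800) / 800 = 0.5%.
Total hours worked growth = (1227.6 − 1200) / 1200 = 2.3%.
Labor's share = 1 − 0.21 = 0.79.
Physical capital: 0.21 × 0.5 = 0.105 pp.
Total hours worked: 0.79 × 2.3 = 1.817 pp.
TFP growth = 4 − 1.922 = 2.078%.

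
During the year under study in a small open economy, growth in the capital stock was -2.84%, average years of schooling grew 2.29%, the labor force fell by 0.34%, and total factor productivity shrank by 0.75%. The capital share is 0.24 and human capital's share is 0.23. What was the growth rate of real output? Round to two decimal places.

Labor's share = 1 − 0.24 − 0.23 = 0.53.
The capital stock: 0.24 × (-2.84) = -0.6816 pp.
Average years of schooling: 0.23 × 2.29 = 0.5267 pp.
The labor force: 0.53 × (-0.34) = -0.1802 pp.
Output growth = -0.75 + (-0.3351) = -1.0851%.

-1.09%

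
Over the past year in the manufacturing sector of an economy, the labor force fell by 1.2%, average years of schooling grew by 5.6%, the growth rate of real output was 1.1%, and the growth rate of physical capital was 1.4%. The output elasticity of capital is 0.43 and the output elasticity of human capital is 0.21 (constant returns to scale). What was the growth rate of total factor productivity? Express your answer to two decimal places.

Labor's share = 1 − 0.43 − 0.21 = 0.36.
Physical capital: 0.43 × 1.4 = 0.602 pp.
Average years of schooling: 0.21 × 5.6 = 1.176 pp.
The labor force: 0.36 × (-1.2) = -0.432 pp.
TFP growth = 1.1 − 1.346 = -0.246%.

-0.25%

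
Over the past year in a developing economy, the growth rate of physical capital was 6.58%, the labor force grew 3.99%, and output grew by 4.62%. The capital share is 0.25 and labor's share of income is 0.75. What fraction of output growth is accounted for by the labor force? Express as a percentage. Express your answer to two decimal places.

Labor's share = 1 − 0.25 = 0.75.
The labor force contributed 0.75 × 3.99 = 2.9925 pp.
Share of growth = 2.9925 / 4.62 × 100 = 64.7727%.

The labor force accounted for 64.77% of growth.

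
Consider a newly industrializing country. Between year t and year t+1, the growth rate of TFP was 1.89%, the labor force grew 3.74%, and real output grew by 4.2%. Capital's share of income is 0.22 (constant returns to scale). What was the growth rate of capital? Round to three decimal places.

Labor's share = 1 − 0.22 = 0.78.
gY = gA + 0.78×3.74 + 0.22×g.
0.22×g = 4.2 − 1.89 − 2.9172 = -0.6072.
g = -0.6072 / 0.22 = -2.76%.

-2.760%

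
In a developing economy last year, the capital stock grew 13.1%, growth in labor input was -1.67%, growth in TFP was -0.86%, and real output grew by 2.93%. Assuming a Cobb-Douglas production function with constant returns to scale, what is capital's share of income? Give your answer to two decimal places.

gY = gA + α·gK + (1−α)·gL, so gY − gA − gL = α(gK − gL).
2.93 + 0.86 + 1.67 = α × (13.1 − (-1.67)).
5.46 = 14.77 α, so α = 0.3697.

0.37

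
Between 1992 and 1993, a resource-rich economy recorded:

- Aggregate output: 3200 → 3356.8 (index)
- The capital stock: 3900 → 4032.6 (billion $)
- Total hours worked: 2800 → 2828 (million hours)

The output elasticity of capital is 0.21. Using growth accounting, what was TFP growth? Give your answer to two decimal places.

Aggregate output growth = (3356.8 − 3200) / 3200 = 4.9%.
The capital stock growth = (4032.6 − 3900) / 3900 = 3.4%.
Total hours worked growth = (2828 − 2800) / 2800 = 1%.
Labor's share = 1 − 0.21 = 0.79.
The capital stock: 0.21 × 3.4 = 0.714 pp.
Total hours worked: 0.79 × 1 = 0.79 pp.
TFP growth = 4.9 − 1.504 = 3.396%.

3.40%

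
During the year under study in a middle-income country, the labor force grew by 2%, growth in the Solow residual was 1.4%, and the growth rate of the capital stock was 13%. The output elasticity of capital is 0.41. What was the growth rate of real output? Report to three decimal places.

Labor's share = 1 − 0.41 = 0.59.
The capital stock: 0.41 × 13 = 5.33 pp.
The labor force: 0.59 × 2 = 1.18 pp.
Output growth = 1.4 + 6.51 = 7.91%.

7.910%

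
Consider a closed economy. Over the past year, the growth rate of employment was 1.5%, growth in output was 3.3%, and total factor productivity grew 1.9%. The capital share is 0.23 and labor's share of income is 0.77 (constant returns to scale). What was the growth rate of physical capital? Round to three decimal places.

1.065%

Labor's share = 1 − 0.23 = 0.77.
gY = gA + 0.77×1.5 + 0.23×g.
0.23×g = 3.3 − 1.9 − 1.155 = 0.245.
g = 0.245 / 0.23 = 1.06522%.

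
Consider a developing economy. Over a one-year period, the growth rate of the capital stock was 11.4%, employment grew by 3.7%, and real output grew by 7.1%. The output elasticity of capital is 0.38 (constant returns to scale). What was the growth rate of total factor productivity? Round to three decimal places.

0.474%

Labor's share = 1 − 0.38 = 0.62.
The capital stock: 0.38 × 11.4 = 4.332 pp.
Employment: 0.62 × 3.7 = 2.294 pp.
TFP growth = 7.1 − 6.626 = 0.474%.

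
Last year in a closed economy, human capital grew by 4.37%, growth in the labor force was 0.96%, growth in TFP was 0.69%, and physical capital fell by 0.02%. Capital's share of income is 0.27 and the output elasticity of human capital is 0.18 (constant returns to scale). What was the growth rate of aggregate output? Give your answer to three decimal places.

1.999%

Labor's share = 1 − 0.27 − 0.18 = 0.55.
Physical capital: 0.27 × (-0.02) = -0.0054 pp.
Human capital: 0.18 × 4.37 = 0.7866 pp.
The labor force: 0.55 × 0.96 = 0.528 pp.
Output growth = 0.69 + 1.3092 = 1.9992%.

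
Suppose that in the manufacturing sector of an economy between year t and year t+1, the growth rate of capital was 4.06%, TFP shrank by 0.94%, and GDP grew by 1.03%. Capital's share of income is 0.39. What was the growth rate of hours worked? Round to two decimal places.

Labor's share = 1 − 0.39 = 0.61.
gY = gA + 0.39×4.06 + 0.61×g.
0.61×g = 1.03 + 0.94 − 1.5834 = 0.3866.
g = 0.3866 / 0.61 = 0.6338%.

0.63%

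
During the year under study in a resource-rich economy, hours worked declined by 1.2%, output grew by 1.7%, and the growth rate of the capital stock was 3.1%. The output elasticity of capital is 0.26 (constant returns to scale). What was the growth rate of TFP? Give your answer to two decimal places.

Labor's share = 1 − 0.26 = 0.74.
The capital stock: 0.26 × 3.1 = 0.806 pp.
Hours worked: 0.74 × (-1.2) = -0.888 pp.
TFP growth = 1.7 + 0.082 = 1.782%.

TFP growth was 1.78%.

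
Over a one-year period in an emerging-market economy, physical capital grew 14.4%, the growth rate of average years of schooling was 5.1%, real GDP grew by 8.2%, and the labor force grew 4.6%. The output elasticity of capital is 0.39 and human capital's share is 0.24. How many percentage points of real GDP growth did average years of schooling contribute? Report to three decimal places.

1.224

Contribution = share × growth = 0.24 × 5.1 = 1.224 pp.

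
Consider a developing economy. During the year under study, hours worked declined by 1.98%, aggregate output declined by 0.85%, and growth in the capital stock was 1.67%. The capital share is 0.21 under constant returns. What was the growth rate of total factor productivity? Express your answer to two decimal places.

Total factor productivity grew 0.36%.

Labor's share = 1 − 0.21 = 0.79.
The capital stock: 0.21 × 1.67 = 0.3507 pp.
Hours worked: 0.79 × (-1.98) = -1.5642 pp.
TFP growth = -0.85 + 1.2135 = 0.3635%.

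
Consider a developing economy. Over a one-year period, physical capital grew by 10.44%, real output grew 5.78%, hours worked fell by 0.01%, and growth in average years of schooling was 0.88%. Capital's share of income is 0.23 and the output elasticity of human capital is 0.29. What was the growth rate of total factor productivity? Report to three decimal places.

Labor's share = 1 − 0.23 − 0.29 = 0.48.
Physical capital: 0.23 × 10.44 = 2.4012 pp.
Average years of schooling: 0.29 × 0.88 = 0.2552 pp.
Hours worked: 0.48 × (-0.01) = -0.0048 pp.
TFP growth = 5.78 − 2.6516 = 3.1284%.

Total factor productivity grew 3.128%.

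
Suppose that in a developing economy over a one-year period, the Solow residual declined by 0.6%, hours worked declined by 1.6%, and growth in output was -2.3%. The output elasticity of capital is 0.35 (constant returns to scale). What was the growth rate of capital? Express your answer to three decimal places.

-1.886%

Labor's share = 1 − 0.35 = 0.65.
gY = gA + 0.65×(-1.6) + 0.35×g.
0.35×g = -2.3 + 0.6 + 1.04 = -0.66.
g = -0.66 / 0.35 = -1.88571%.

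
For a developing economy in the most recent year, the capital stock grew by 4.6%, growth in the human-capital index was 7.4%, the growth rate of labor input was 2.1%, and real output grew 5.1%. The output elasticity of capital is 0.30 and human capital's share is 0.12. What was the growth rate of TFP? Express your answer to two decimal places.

Labor's share = 1 − 0.3 − 0.12 = 0.58.
The capital stock: 0.3 × 4.6 = 1.38 pp.
The human-capital index: 0.12 × 7.4 = 0.888 pp.
Labor input: 0.58 × 2.1 = 1.218 pp.
TFP growth = 5.1 − 3.486 = 1.614%.

1.61%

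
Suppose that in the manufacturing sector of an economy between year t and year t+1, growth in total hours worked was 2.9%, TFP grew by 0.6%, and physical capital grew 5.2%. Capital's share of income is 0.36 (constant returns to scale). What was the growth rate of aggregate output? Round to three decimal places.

Labor's share = 1 − 0.36 = 0.64.
Physical capital: 0.36 × 5.2 = 1.872 pp.
Total hours worked: 0.64 × 2.9 = 1.856 pp.
Output growth = 0.6 + 3.728 = 4.328%.

4.328%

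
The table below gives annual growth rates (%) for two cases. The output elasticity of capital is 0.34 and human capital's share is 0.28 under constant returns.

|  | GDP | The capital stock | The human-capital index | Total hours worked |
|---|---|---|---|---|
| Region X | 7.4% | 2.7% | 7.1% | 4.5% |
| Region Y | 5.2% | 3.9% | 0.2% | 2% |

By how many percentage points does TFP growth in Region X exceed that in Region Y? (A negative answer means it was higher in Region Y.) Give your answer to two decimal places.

Labor's share = 1 − 0.34 − 0.28 = 0.38.
Region X: TFP = 7.4 − 0.918 − 1.988 − 1.71 = 2.784%.
Region Y: TFP = 5.2 − 1.326 − 0.056 − 0.76 = 3.058%.
Difference = 2.784 − (3.058) = -0.274 pp.

-0.27 percentage points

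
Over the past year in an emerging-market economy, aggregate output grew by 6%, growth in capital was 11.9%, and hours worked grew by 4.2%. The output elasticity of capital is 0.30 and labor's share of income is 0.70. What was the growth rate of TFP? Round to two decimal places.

Labor's share = 1 − 0.3 = 0.7.
Capital: 0.3 × 11.9 = 3.57 pp.
Hours worked: 0.7 × 4.2 = 2.94 pp.
TFP growth = 6 − 6.51 = -0.51%.

-0.51%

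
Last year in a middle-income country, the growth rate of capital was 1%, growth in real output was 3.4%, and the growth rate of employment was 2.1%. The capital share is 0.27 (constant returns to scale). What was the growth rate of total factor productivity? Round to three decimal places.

Labor's share = 1 − 0.27 = 0.73.
Capital: 0.27 × 1 = 0.27 pp.
Employment: 0.73 × 2.1 = 1.533 pp.
TFP growth = 3.4 − 1.803 = 1.597%.

1.597%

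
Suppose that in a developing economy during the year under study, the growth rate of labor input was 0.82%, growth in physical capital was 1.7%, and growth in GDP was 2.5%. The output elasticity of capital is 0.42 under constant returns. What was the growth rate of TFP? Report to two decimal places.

1.31%

Labor's share = 1 − 0.42 = 0.58.
Physical capital: 0.42 × 1.7 = 0.714 pp.
Labor input: 0.58 × 0.82 = 0.4756 pp.
TFP growth = 2.5 − 1.1896 = 1.3104%.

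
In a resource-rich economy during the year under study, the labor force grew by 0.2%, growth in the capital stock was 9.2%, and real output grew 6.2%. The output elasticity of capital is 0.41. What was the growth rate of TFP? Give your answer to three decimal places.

Labor's share = 1 − 0.41 = 0.59.
The capital stock: 0.41 × 9.2 = 3.772 pp.
The labor force: 0.59 × 0.2 = 0.118 pp.
TFP growth = 6.2 − 3.89 = 2.31%.

2.310%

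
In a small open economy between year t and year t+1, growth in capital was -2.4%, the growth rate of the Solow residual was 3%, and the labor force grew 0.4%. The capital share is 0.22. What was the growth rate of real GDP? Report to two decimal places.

2.78%

Labor's share = 1 − 0.22 = 0.78.
Capital: 0.22 × (-2.4) = -0.528 pp.
The labor force: 0.78 × 0.4 = 0.312 pp.
Output growth = 3 + (-0.216) = 2.784%.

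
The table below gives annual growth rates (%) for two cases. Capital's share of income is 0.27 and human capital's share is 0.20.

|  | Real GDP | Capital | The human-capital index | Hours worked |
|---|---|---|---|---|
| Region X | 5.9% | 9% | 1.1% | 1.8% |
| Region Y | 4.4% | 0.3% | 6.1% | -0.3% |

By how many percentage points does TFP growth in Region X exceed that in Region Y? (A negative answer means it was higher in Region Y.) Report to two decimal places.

-0.96 percentage points

Labor's share = 1 − 0.27 − 0.2 = 0.53.
Region X: TFP = 5.9 − 2.43 − 0.22 − 0.954 = 2.296%.
Region Y: TFP = 4.4 − 0.081 − 1.22 + 0.159 = 3.258%.
Difference = 2.296 − (3.258) = -0.962 pp.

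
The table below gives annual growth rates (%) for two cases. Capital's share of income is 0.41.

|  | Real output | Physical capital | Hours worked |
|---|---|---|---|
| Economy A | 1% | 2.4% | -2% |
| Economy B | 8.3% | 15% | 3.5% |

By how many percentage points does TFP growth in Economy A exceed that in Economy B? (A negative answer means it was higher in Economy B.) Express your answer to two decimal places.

Labor's share = 1 − 0.41 = 0.59.
Economy A: TFP = 1 − 0.984 + 1.18 = 1.196%.
Economy B: TFP = 8.3 − 6.15 − 2.065 = 0.085%.
Difference = 1.196 − (0.085) = 1.111 pp.

1.11 percentage points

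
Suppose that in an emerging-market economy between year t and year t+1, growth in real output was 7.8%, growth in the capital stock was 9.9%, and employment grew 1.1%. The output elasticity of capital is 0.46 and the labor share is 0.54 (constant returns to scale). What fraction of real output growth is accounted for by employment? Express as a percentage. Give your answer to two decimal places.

Labor's share = 1 − 0.46 = 0.54.
Employment contributed 0.54 × 1.1 = 0.594 pp.
Share of growth = 0.594 / 7.8 × 100 = 7.6154%.

7.62%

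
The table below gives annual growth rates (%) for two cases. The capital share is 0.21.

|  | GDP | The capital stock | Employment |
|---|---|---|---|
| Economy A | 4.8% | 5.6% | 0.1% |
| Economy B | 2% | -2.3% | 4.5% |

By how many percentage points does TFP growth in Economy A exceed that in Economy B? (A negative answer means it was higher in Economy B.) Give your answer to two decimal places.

4.62 percentage points

Labor's share = 1 − 0.21 = 0.79.
Economy A: TFP = 4.8 − 1.176 − 0.079 = 3.545%.
Economy B: TFP = 2 + 0.483 − 3.555 = -1.072%.
Difference = 3.545 − (-1.072) = 4.617 pp.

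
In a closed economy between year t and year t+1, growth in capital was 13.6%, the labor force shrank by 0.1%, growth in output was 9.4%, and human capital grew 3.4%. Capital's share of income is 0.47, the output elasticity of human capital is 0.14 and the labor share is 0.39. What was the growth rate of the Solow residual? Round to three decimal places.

Labor's share = 1 − 0.47 − 0.14 = 0.39.
Capital: 0.47 × 13.6 = 6.392 pp.
Human capital: 0.14 × 3.4 = 0.476 pp.
The labor force: 0.39 × (-0.1) = -0.039 pp.
TFP growth = 9.4 − 6.829 = 2.571%.

The Solow residual growth was 2.571%.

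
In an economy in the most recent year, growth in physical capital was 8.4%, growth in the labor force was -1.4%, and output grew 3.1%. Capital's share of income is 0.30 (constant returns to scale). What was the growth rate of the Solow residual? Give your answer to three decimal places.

Labor's share = 1 − 0.3 = 0.7.
Physical capital: 0.3 × 8.4 = 2.52 pp.
The labor force: 0.7 × (-1.4) = -0.98 pp.
TFP growth = 3.1 − 1.54 = 1.56%.

1.560%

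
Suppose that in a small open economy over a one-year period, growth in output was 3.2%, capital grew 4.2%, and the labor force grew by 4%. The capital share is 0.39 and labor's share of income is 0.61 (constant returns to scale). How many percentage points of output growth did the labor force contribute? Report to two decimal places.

Labor's share = 1 − 0.39 = 0.61.
Contribution = share × growth = 0.61 × 4 = 2.44 pp.

2.44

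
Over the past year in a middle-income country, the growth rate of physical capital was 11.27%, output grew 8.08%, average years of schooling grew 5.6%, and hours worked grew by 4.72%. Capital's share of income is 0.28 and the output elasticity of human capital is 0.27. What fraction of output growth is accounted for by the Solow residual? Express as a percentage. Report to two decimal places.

Labor's share = 1 − 0.28 − 0.27 = 0.45.
Physical capital: 0.28 × 11.27 = 3.1556 pp.
Average years of schooling: 0.27 × 5.6 = 1.512 pp.
Hours worked: 0.45 × 4.72 = 2.124 pp.
TFP growth = 8.08 − 6.7916 = 1.2884%.
TFP share of growth = 1.2884 / 8.08 × 100 = 15.9455%.

15.95%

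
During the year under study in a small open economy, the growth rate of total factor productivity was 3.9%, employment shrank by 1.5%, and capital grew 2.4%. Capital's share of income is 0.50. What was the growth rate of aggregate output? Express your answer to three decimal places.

Labor's share = 1 − 0.5 = 0.5.
Capital: 0.5 × 2.4 = 1.2 pp.
Employment: 0.5 × (-1.5) = -0.75 pp.
Output growth = 3.9 + 0.45 = 4.35%.

4.350%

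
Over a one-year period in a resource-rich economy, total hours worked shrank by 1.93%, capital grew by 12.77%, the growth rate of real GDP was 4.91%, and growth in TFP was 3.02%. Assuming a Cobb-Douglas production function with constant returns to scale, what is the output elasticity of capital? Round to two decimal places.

gY = gA + α·gK + (1−α)·gL, so gY − gA − gL = α(gK − gL).
4.91 − 3.02 + 1.93 = α × (12.77 − (-1.93)).
3.82 = 14.7 α, so α = 0.2599.

0.26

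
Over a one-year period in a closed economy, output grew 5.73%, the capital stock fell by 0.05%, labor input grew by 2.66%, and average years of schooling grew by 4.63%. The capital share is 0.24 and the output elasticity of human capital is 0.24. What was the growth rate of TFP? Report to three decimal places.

Labor's share = 1 − 0.24 − 0.24 = 0.52.
The capital stock: 0.24 × (-0.05) = -0.012 pp.
Average years of schooling: 0.24 × 4.63 = 1.1112 pp.
Labor input: 0.52 × 2.66 = 1.3832 pp.
TFP growth = 5.73 − 2.4824 = 3.2476%.

3.248%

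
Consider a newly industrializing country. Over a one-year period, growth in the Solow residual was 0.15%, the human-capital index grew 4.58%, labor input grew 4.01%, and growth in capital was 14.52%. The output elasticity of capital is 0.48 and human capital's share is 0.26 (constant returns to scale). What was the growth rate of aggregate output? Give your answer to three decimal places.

Labor's share = 1 − 0.48 − 0.26 = 0.26.
Capital: 0.48 × 14.52 = 6.9696 pp.
The human-capital index: 0.26 × 4.58 = 1.1908 pp.
Labor input: 0.26 × 4.01 = 1.0426 pp.
Output growth = 0.15 + 9.203 = 9.353%.

9.353%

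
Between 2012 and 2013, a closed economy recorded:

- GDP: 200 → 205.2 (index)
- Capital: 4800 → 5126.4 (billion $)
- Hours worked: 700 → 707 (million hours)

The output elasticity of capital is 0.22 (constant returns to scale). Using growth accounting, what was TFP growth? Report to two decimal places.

TFP grew 0.32%.

GDP growth = (205.2 − 200) / 200 = 2.6%.
Capital growth = (5126.4 − 4800) / 4800 = 6.8%.
Hours worked growth = (707 − 700) / 700 = 1%.
Labor's share = 1 − 0.22 = 0.78.
Capital: 0.22 × 6.8 = 1.496 pp.
Hours worked: 0.78 × 1 = 0.78 pp.
TFP growth = 2.6 − 2.276 = 0.324%.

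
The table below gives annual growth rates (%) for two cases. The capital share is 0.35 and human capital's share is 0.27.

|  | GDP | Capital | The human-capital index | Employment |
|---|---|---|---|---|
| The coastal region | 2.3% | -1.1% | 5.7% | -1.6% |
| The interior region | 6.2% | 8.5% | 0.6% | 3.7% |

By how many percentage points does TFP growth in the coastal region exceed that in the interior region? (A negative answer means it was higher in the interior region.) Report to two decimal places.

0.10 percentage points

Labor's share = 1 − 0.35 − 0.27 = 0.38.
The coastal region: TFP = 2.3 + 0.385 − 1.539 + 0.608 = 1.754%.
The interior region: TFP = 6.2 − 2.975 − 0.162 − 1.406 = 1.657%.
Difference = 1.754 − (1.657) = 0.097 pp.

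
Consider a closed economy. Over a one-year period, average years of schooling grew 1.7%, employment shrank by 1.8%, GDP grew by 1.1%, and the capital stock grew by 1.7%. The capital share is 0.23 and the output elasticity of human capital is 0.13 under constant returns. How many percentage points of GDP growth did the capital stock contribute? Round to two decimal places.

0.39 pp

Contribution = share × growth = 0.23 × 1.7 = 0.391 pp.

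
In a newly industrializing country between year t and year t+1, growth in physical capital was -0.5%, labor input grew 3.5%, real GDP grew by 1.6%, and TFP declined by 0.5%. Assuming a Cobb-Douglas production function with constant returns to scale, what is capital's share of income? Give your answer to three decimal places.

gY = gA + α·gK + (1−α)·gL, so gY − gA − gL = α(gK − gL).
1.6 + 0.5 − 3.5 = α × (-0.5 − 3.5).
-1.4 = -4 α, so α = 0.35.

0.350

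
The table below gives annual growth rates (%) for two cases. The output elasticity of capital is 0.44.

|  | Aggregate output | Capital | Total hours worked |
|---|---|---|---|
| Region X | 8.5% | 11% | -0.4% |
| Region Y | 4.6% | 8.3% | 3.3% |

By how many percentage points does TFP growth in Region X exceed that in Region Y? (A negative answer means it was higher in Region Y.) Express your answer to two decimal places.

4.78 percentage points

Labor's share = 1 − 0.44 = 0.56.
Region X: TFP = 8.5 − 4.84 + 0.224 = 3.884%.
Region Y: TFP = 4.6 − 3.652 − 1.848 = -0.9%.
Difference = 3.884 − (-0.9) = 4.784 pp.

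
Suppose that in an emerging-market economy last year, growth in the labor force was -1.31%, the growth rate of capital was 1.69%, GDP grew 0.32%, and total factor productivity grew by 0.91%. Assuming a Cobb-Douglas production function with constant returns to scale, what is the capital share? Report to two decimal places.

gY = gA + α·gK + (1−α)·gL, so gY − gA − gL = α(gK − gL).
0.32 − 0.91 + 1.31 = α × (1.69 − (-1.31)).
0.72 = 3 α, so α = 0.24.

α = 0.24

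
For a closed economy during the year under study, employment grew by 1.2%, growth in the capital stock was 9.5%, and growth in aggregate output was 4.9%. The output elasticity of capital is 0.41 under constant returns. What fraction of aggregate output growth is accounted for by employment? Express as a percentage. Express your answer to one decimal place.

14.4%

Labor's share = 1 − 0.41 = 0.59.
Employment contributed 0.59 × 1.2 = 0.708 pp.
Share of growth = 0.708 / 4.9 × 100 = 14.449%.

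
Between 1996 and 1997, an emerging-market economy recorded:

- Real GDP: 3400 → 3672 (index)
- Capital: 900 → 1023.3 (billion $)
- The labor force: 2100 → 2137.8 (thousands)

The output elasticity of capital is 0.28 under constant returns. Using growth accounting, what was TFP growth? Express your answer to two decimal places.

Real GDP growth = (3672 − 3400) / 3400 = 8%.
Capital growth = (1023.3 − 900) / 900 = 13.7%.
The labor force growth = (2137.8 − 2100) / 2100 = 1.8%.
Labor's share = 1 − 0.28 = 0.72.
Capital: 0.28 × 13.7 = 3.836 pp.
The labor force: 0.72 × 1.8 = 1.296 pp.
TFP growth = 8 − 5.132 = 2.868%.

TFP grew 2.87%.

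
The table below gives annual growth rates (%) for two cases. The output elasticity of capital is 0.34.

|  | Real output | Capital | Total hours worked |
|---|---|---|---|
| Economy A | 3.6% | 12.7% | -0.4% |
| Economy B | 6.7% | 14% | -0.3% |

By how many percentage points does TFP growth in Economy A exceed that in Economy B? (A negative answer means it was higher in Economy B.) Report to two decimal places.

Labor's share = 1 − 0.34 = 0.66.
Economy A: TFP = 3.6 − 4.318 + 0.264 = -0.454%.
Economy B: TFP = 6.7 − 4.76 + 0.198 = 2.138%.
Difference = -0.454 − (2.138) = -2.592 pp.

-2.59 percentage points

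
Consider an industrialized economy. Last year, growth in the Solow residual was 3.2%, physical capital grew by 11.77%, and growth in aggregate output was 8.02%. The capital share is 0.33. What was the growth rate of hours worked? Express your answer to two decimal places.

Labor's share = 1 − 0.33 = 0.67.
gY = gA + 0.33×11.77 + 0.67×g.
0.67×g = 8.02 − 3.2 − 3.8841 = 0.9359.
g = 0.9359 / 0.67 = 1.3969%.

1.40%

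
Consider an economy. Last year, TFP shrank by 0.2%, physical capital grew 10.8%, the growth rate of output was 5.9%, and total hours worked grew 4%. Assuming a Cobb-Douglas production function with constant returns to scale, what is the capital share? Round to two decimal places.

gY = gA + α·gK + (1−α)·gL, so gY − gA − gL = α(gK − gL).
5.9 + 0.2 − 4 = α × (10.8 − 4).
2.1 = 6.8 α, so α = 0.3088.

The capital share is 0.31.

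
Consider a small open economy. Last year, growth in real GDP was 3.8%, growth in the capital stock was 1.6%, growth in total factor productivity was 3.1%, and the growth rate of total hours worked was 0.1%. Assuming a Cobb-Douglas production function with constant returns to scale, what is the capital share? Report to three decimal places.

0.400

gY = gA + α·gK + (1−α)·gL, so gY − gA − gL = α(gK − gL).
3.8 − 3.1 − 0.1 = α × (1.6 − 0.1).
0.6 = 1.5 α, so α = 0.4.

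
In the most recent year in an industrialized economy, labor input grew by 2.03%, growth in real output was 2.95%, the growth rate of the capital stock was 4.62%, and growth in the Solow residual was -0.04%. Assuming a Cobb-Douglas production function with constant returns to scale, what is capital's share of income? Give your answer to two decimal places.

0.37

gY = gA + α·gK + (1−α)·gL, so gY − gA − gL = α(gK − gL).
2.95 + 0.04 − 2.03 = α × (4.62 − 2.03).
0.96 = 2.59 α, so α = 0.3707.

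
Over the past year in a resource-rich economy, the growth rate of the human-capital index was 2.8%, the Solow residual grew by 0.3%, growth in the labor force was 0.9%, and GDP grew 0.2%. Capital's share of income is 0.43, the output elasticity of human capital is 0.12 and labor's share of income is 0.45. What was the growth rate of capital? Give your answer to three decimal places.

Labor's share = 1 − 0.43 − 0.12 = 0.45.
gY = gA + 0.12×2.8 + 0.45×0.9 + 0.43×g.
0.43×g = 0.2 − 0.3 − 0.741 = -0.841.
g = -0.841 / 0.43 = -1.95581%.

-1.956%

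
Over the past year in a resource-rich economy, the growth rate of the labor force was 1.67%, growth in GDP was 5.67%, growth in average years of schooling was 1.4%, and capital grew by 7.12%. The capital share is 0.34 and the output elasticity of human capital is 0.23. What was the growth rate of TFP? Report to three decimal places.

2.209%

Labor's share = 1 − 0.34 − 0.23 = 0.43.
Capital: 0.34 × 7.12 = 2.4208 pp.
Average years of schooling: 0.23 × 1.4 = 0.322 pp.
The labor force: 0.43 × 1.67 = 0.7181 pp.
TFP growth = 5.67 − 3.4609 = 2.2091%.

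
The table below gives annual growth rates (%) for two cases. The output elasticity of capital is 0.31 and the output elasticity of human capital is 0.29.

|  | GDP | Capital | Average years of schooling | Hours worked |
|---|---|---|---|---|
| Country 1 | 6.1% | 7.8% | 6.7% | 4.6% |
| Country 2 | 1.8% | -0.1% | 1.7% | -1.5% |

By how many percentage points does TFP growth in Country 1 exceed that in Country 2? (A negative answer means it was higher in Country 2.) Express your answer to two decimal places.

Labor's share = 1 − 0.31 − 0.29 = 0.4.
Country 1: TFP = 6.1 − 2.418 − 1.943 − 1.84 = -0.101%.
Country 2: TFP = 1.8 + 0.031 − 0.493 + 0.6 = 1.938%.
Difference = -0.101 − (1.938) = -2.039 pp.

-2.04 percentage points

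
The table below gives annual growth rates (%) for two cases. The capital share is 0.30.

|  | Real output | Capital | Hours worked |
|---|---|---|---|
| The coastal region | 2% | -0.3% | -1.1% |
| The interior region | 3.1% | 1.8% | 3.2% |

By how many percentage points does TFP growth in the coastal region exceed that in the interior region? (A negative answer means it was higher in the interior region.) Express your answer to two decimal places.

2.54 percentage points

Labor's share = 1 − 0.3 = 0.7.
The coastal region: TFP = 2 + 0.09 + 0.77 = 2.86%.
The interior region: TFP = 3.1 − 0.54 − 2.24 = 0.32%.
Difference = 2.86 − (0.32) = 2.54 pp.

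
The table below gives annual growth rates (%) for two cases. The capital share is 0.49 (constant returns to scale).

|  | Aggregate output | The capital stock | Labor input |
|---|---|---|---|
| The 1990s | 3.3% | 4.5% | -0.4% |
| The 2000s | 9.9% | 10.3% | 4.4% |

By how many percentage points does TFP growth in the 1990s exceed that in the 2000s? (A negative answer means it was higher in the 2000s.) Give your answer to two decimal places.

Labor's share = 1 − 0.49 = 0.51.
The 1990s: TFP = 3.3 − 2.205 + 0.204 = 1.299%.
The 2000s: TFP = 9.9 − 5.047 − 2.244 = 2.609%.
Difference = 1.299 − (2.609) = -1.31 pp.

-1.31 percentage points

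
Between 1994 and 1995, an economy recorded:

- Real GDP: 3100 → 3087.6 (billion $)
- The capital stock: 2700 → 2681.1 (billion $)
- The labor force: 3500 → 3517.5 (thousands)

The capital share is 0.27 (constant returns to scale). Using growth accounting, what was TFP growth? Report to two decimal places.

-0.58%

Real GDP growth = (3087.6 − 3100) / 3100 = -0.4%.
The capital stock growth = (2681.1 − 2700) / 2700 = -0.7%.
The labor force growth = (3517.5 − 3500) / 3500 = 0.5%.
Labor's share = 1 − 0.27 = 0.73.
The capital stock: 0.27 × (-0.7) = -0.189 pp.
The labor force: 0.73 × 0.5 = 0.365 pp.
TFP growth = -0.4 − 0.176 = -0.576%.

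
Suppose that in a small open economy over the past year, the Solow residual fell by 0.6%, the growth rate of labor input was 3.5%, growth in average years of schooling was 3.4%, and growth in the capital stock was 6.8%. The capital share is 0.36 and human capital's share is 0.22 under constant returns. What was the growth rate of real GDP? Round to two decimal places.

Labor's share = 1 − 0.36 − 0.22 = 0.42.
The capital stock: 0.36 × 6.8 = 2.448 pp.
Average years of schooling: 0.22 × 3.4 = 0.748 pp.
Labor input: 0.42 × 3.5 = 1.47 pp.
Output growth = -0.6 + 4.666 = 4.066%.

4.07%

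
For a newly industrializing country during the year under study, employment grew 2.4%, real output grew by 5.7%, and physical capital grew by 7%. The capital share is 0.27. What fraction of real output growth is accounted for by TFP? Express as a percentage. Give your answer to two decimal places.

Labor's share = 1 − 0.27 = 0.73.
Physical capital: 0.27 × 7 = 1.89 pp.
Employment: 0.73 × 2.4 = 1.752 pp.
TFP growth = 5.7 − 3.642 = 2.058%.
TFP share of growth = 2.058 / 5.7 × 100 = 36.1053%.

TFP accounted for 36.11% of growth.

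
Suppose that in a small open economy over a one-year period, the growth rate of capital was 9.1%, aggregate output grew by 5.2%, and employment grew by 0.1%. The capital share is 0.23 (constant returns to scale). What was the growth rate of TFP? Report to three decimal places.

Labor's share = 1 − 0.23 = 0.77.
Capital: 0.23 × 9.1 = 2.093 pp.
Employment: 0.77 × 0.1 = 0.077 pp.
TFP growth = 5.2 − 2.17 = 3.03%.

3.030%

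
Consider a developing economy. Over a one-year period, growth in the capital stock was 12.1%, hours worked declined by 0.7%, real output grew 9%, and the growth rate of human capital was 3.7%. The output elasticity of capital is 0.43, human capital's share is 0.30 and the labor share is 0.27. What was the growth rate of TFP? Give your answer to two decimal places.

Labor's share = 1 − 0.43 − 0.3 = 0.27.
The capital stock: 0.43 × 12.1 = 5.203 pp.
Human capital: 0.3 × 3.7 = 1.11 pp.
Hours worked: 0.27 × (-0.7) = -0.189 pp.
TFP growth = 9 − 6.124 = 2.876%.

TFP grew 2.88%.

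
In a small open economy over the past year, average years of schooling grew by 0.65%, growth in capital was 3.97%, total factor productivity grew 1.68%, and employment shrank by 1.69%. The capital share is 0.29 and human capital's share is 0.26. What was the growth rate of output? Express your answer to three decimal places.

2.240%

Labor's share = 1 − 0.29 − 0.26 = 0.45.
Capital: 0.29 × 3.97 = 1.1513 pp.
Average years of schooling: 0.26 × 0.65 = 0.169 pp.
Employment: 0.45 × (-1.69) = -0.7605 pp.
Output growth = 1.68 + 0.5598 = 2.2398%.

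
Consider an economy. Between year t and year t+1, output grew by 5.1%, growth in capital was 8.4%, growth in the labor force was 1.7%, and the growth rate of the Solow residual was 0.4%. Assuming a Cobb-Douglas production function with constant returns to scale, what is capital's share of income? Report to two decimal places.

gY = gA + α·gK + (1−α)·gL, so gY − gA − gL = α(gK − gL).
5.1 − 0.4 − 1.7 = α × (8.4 − 1.7).
3 = 6.7 α, so α = 0.4478.

0.45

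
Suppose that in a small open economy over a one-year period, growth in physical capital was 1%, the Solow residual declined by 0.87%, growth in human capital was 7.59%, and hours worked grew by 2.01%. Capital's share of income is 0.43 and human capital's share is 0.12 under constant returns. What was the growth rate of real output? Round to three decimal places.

Labor's share = 1 − 0.43 − 0.12 = 0.45.
Physical capital: 0.43 × 1 = 0.43 pp.
Human capital: 0.12 × 7.59 = 0.9108 pp.
Hours worked: 0.45 × 2.01 = 0.9045 pp.
Output growth = -0.87 + 2.2453 = 1.3753%.

Real output grew 1.375%.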